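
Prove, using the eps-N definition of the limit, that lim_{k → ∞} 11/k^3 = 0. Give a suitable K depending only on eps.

Let eps > 0. For k ≥ 1, |11/k^3 − 0| = 11/k^3.
11/k^3 < eps ⇔ k^3 > 11/eps ⇔ k > (11/eps)^{1/3}.
Take K = (11/eps)^{1/3}. Then k > K implies 11/k^3 < eps.

K = (11/eps)^{1/3}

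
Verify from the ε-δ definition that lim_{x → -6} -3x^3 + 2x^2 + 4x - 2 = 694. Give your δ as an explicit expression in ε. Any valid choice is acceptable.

Suppose ε > 0. We want δ > 0 such that 0 < |x + 6| < δ implies |(-3x^3 + 2x^2 + 4x - 2) − 694| < ε.
(-3x^3 + 2x^2 + 4x - 2) − 694 = -3x^3 + 2x^2 + 4x - 696 = (x + 6)(-3x^2 + 20x - 116).
So |(-3x^3 + 2x^2 + 4x - 2) − 694| = |x + 6|·|-3x^2 + 20x - 116|.
Assume first that |x + 6| < 2, so |x| < 8. Then |-3x^2 + 20x - 116| ≤ 3·8^2 + 20·8 + 116 = 468.
Hence |(-3x^3 + 2x^2 + 4x - 2) − 694| ≤ 468|x + 6| < ε provided |x + 6| < ε/468.
Choosing δ = min(2, ε/468) ensures both conditions, hence |(-3x^3 + 2x^2 + 4x - 2) − 694| < ε.

δ = min(2, ε/468)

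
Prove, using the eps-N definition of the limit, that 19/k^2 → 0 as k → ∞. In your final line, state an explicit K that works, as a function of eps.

Fix eps > 0. For k ≥ 1, |19/k^2 − 0| = 19/k^2.
19/k^2 < eps ⇔ k^2 > 19/eps ⇔ k > (19/eps)^{1/2}.
Take K = (19/eps)^{1/2}. Then k > K implies 19/k^2 < eps.

K = (19/eps)^{1/2}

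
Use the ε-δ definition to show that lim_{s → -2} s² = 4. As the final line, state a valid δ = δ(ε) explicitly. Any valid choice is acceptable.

δ = min(1, ε/5)

Fix ε > 0. We seek δ > 0 with 0 < |s + 2| < δ ⇒ |s² − 4| < ε.
Factor: s² − 4 = (s + 2)(s - 2), so |s² − 4| = |s + 2|·|s - 2|.
Impose δ ≤ 1 so that |s| < 3; then |s - 2| ≤ 5.
Hence |s² − 4| ≤ 5|s + 2|, which is < ε once |s + 2| < ε/5.
Take δ = min(1, ε/5). If 0 < |s + 2| < δ then both bounds hold and |s² − 4| ≤ 5|s + 2| < 5·(ε/5) = ε.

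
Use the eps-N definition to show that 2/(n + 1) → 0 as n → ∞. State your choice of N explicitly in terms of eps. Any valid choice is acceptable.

N = 2/eps

Let eps > 0. For n ≥ 1, |2/(n + 1) − 0| = 2/(n + 1) ≤ 2/n.
We need 2/n < eps, i.e. n > 2/eps.
Take N = 2/eps. If n > N then |2/(n + 1)| ≤ 2/n < eps.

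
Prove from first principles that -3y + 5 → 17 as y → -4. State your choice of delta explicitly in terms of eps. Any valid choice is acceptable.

delta = eps/3

Suppose eps > 0. We need delta > 0 so that 0 < |y + 4| < delta implies |(-3y + 5) − 17| < eps.
Since (-3y + 5) − 17 = -3(y + 4), we have |(-3y + 5) − 17| = 3|y + 4|.
Thus it suffices that |y + 4| < eps/3.
Take delta = eps/3. If 0 < |y + 4| < delta then |(-3y + 5) − 17| = 3|y + 4| < 3·(eps/3) = eps.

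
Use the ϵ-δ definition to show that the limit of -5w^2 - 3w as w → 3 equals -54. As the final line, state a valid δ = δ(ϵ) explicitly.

δ = min(2, ϵ/43)

Let ϵ > 0 be given. We want δ > 0 such that 0 < |w − 3| < δ implies |(-5w^2 - 3w) + 54| < ϵ.
(-5w^2 - 3w) + 54 = -5w^2 - 3w + 54 = (w − 3)(-5w - 18).
So |(-5w^2 - 3w) + 54| = |w − 3|·|-5w - 18|.
Assume first that |w − 3| < 2, so |w| < 5. Then |-5w - 18| ≤ 5·5 + 18 = 43.
Hence |(-5w^2 - 3w) + 54| ≤ 43|w − 3| < ϵ provided |w − 3| < ϵ/43.
Choosing δ = min(2, ϵ/43) ensures both conditions, hence |(-5w^2 - 3w) + 54| < ϵ.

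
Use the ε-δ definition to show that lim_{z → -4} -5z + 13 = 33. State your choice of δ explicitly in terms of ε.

Suppose ε > 0. We need δ > 0 so that 0 < |z + 4| < δ implies |(-5z + 13) − 33| < ε.
Since (-5z + 13) − 33 = -5(z + 4), we have |(-5z + 13) − 33| = 5|z + 4|.
So 5|z + 4| < ε exactly when |z + 4| < ε/5.
Take δ = ε/5. If 0 < |z + 4| < δ then |(-5z + 13) − 33| = 5|z + 4| < 5·(ε/5) = ε.

δ = ε/5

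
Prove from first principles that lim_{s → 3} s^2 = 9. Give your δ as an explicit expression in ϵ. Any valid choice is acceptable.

Let ϵ > 0. We seek δ > 0 with 0 < |s − 3| < δ ⇒ |s^2 − 9| < ϵ.
Factor: s^2 − 9 = (s − 3)(s + 3), so |s^2 − 9| = |s − 3|·|s + 3|.
Impose δ ≤ 1 so that |s| < 4; then |s + 3| ≤ 7.
Hence |s^2 − 9| ≤ 7|s − 3|, which is < ϵ once |s − 3| < ϵ/7.
Take δ = min(1, ϵ/7). If 0 < |s − 3| < δ then both bounds hold and |s^2 − 9| ≤ 7|s − 3| < 7·(ϵ/7) = ϵ.

δ = min(1, ϵ/7)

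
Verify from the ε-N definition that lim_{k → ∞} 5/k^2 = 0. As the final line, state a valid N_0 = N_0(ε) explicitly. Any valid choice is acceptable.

N_0 = (5/ε)^{1/2}

Fix ε > 0. For k ≥ 1, |5/k^2 − 0| = 5/k^2.
5/k^2 < ε ⇔ k^2 > 5/ε ⇔ k > (5/ε)^{1/2}.
Take N_0 = (5/ε)^{1/2}. Then k > N_0 implies 5/k^2 < ε.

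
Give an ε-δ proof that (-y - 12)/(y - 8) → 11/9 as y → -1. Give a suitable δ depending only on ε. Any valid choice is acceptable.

δ = min(9/2, (81/40)ε)

Let ε > 0. We want δ > 0 with 0 < |y + 1| < δ ⇒ |(-y - 12)/(y - 8) − (11/9)| < ε.
Combining over a common denominator, (-y - 12)/(y - 8) − (11/9) = [(-y - 12)·(-9) − (-11)·(y - 8)] / [(-9)·(y - 8)] = 20(y + 1) / ((-9)(y - 8)).
So |(-y - 12)/(y - 8) − (11/9)| = 20|y + 1| / (9·|y − 8|).
Restrict δ ≤ 9/2. Then |y + 1| < 9/2 gives |y − 8| = |(y + 1) + (-9)| ≥ 9 − 9/2 = 9/2.
Hence |(-y - 12)/(y - 8) − (11/9)| < 20|y + 1|/(9·(9/2)) = (40/81)|y + 1|, which is < ε once |y + 1| < (81/40)ε.
Take δ = min(9/2, (81/40)ε). Then 0 < |y + 1| < δ forces both bounds, so |(-y - 12)/(y - 8) − (11/9)| < ε.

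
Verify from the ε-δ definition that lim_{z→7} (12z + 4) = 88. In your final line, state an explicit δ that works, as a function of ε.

Let ε > 0. We need δ > 0 so that 0 < |z − 7| < δ implies |(12z + 4) − 88| < ε.
|(12z + 4) − 88| = |12z - 84| = 12|z − 7|.
Thus it suffices that |z − 7| < ε/12.
Choosing δ = ε/12 gives |(12z + 4) − 88| = 12|z − 7| < ε whenever |z − 7| < δ.

δ = ε/12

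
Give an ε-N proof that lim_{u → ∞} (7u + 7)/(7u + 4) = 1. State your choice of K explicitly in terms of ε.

K = (3/7)/ε

Suppose ε > 0. We seek K > 0 such that u > K implies |(7u + 7)/(7u + 4) − 1| < ε.
(7u + 7)/(7u + 4) − 1 = (7(7u + 7) − 7(7u + 4)) / (7(7u + 4)) = 21/(7(7u + 4)).
For u > 0 we have 7u + 4 > 7u, so |(7u + 7)/(7u + 4) − 1| = 21/(7(7u + 4)) < 21/(7·7u) = (3/7)/u.
Thus |(7u + 7)/(7u + 4) − 1| < ε whenever u > (3/7)/ε.
Take K = (3/7)/ε. If u > K then |(7u + 7)/(7u + 4) − 1| < (3/7)/u < ε.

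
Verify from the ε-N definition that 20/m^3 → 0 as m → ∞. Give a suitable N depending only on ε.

N = (20/ε)^{1/3}

Let ε > 0 be given. For m ≥ 1, |20/m^3 − 0| = 20/m^3.
20/m^3 < ε ⇔ m^3 > 20/ε ⇔ m > (20/ε)^{1/3}.
Take N = (20/ε)^{1/3}. Then m > N implies 20/m^3 < ε.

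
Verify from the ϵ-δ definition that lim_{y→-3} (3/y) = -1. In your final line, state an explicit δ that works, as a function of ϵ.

δ = min(3/2, (3/2)ϵ)

Let ϵ > 0 be given. We seek δ > 0 such that 0 < |y + 3| < δ implies |3/y + 1| < ϵ.
|3/y + 1| = 3·|-3 − y|/(3·|y|) = 3|y + 3|/(3|y|).
Restrict δ ≤ 3/2. Then |y + 3| < 3/2 gives |y| > 3/2, so 3|y| > 9/2.
Then |3/y + 1| < 3|y + 3|/(9/2), which is < ϵ when |y + 3| < (3/2)ϵ.
Take δ = min(3/2, (3/2)ϵ). Then 0 < |y + 3| < δ gives both |y + 3| < 3/2 and |y + 3| < (3/2)ϵ, so |3/y + 1| < ϵ.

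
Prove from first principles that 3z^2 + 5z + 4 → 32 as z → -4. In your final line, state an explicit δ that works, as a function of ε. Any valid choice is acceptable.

Let ε > 0 be given. We want δ > 0 such that 0 < |z + 4| < δ implies |(3z^2 + 5z + 4) − 32| < ε.
(3z^2 + 5z + 4) − 32 = 3z^2 + 5z - 28 = (z + 4)(3z - 7).
So |(3z^2 + 5z + 4) − 32| = |z + 4|·|3z - 7|.
Require δ ≤ 1. Then |z + 4| < 1 gives |z| < 5, and by the triangle inequality |3z - 7| ≤ 3·5 + 7 = 22.
Hence |(3z^2 + 5z + 4) − 32| ≤ 22|z + 4| < ε provided |z + 4| < ε/22.
Choosing δ = min(1, ε/22) ensures both conditions, hence |(3z^2 + 5z + 4) − 32| < ε.

δ = min(1, ε/22)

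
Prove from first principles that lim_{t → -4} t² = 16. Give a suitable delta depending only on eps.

Suppose eps > 0. We seek delta > 0 with 0 < |t + 4| < delta ⇒ |t² − 16| < eps.
Factor: t² − 16 = (t + 4)(t - 4), so |t² − 16| = |t + 4|·|t - 4|.
Impose delta ≤ 1 so that |t| < 5; then |t - 4| ≤ 9.
Hence |t² − 16| ≤ 9|t + 4|, which is < eps once |t + 4| < eps/9.
Take delta = min(1, eps/9). If 0 < |t + 4| < delta then both bounds hold and |t² − 16| ≤ 9|t + 4| < 9·(eps/9) = eps.

delta = min(1, eps/9)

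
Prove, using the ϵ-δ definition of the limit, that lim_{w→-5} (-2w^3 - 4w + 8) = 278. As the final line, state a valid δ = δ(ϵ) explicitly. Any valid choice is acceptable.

Let ϵ > 0. We want δ > 0 such that 0 < |w + 5| < δ implies |(-2w^3 - 4w + 8) − 278| < ϵ.
(-2w^3 - 4w + 8) − 278 = -2w^3 - 4w - 270 = (w + 5)(-2w^2 + 10w - 54).
So |(-2w^3 - 4w + 8) − 278| = |w + 5|·|-2w^2 + 10w - 54|.
Assume first that |w + 5| < 1, so |w| < 6. Then |-2w^2 + 10w - 54| ≤ 2·6^2 + 10·6 + 54 = 186.
Hence |(-2w^3 - 4w + 8) − 278| ≤ 186|w + 5| < ϵ provided |w + 5| < ϵ/186.
Choosing δ = min(1, ϵ/186) ensures both conditions, hence |(-2w^3 - 4w + 8) − 278| < ϵ.

δ = min(1, ϵ/186)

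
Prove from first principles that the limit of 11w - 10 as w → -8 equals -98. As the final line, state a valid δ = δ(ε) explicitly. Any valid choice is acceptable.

Fix ε > 0. We need δ > 0 so that 0 < |w + 8| < δ implies |(11w - 10) + 98| < ε.
Since (11w - 10) + 98 = 11(w + 8), we have |(11w - 10) + 98| = 11|w + 8|.
Thus it suffices that |w + 8| < ε/11.
Take δ = ε/11. If 0 < |w + 8| < δ then |(11w - 10) + 98| = 11|w + 8| < 11·(ε/11) = ε.

δ = ε/11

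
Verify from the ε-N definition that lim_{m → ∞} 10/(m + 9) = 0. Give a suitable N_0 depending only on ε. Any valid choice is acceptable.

Suppose ε > 0. For m ≥ 1, |10/(m + 9) − 0| = 10/(m + 9) ≤ 10/m.
We need 10/m < ε, i.e. m > 10/ε.
Take N_0 = 10/ε. If m > N_0 then |10/(m + 9)| ≤ 10/m < ε.

N_0 = 10/ε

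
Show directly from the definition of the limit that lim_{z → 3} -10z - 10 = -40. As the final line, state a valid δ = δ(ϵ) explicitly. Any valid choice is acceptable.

Fix ϵ > 0. We need δ > 0 so that 0 < |z − 3| < δ implies |(-10z - 10) + 40| < ϵ.
|(-10z - 10) + 40| = |-10z + 30| = 10|z − 3|.
So 10|z − 3| < ϵ exactly when |z − 3| < ϵ/10.
Choosing δ = ϵ/10 gives |(-10z - 10) + 40| = 10|z − 3| < ϵ whenever |z − 3| < δ.

δ = ϵ/10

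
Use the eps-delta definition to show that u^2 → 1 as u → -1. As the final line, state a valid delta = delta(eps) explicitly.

Suppose eps > 0. We seek delta > 0 with 0 < |u + 1| < delta ⇒ |u^2 − 1| < eps.
Factor: u^2 − 1 = (u + 1)(u - 1), so |u^2 − 1| = |u + 1|·|u - 1|.
Restrict delta ≤ 1. Then |u + 1| < 1 gives |u| < 2, so by the triangle inequality |u - 1| ≤ 2 + 1 = 3.
Hence |u^2 − 1| ≤ 3|u + 1|, which is < eps once |u + 1| < eps/3.
Take delta = min(1, eps/3). If 0 < |u + 1| < delta then both bounds hold and |u^2 − 1| ≤ 3|u + 1| < 3·(eps/3) = eps.

delta = min(1, eps/3)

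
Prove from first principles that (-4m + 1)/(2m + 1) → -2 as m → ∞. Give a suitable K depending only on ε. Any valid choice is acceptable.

K = (3/2)/ε

Suppose ε > 0. For m ≥ 1, |(-4m + 1)/(2m + 1) + 2| = |6|/(2(2m + 1)) = 6/(2(2m + 1)).
Since 2m + 1 ≥ 2m for m ≥ 1, this is ≤ 6/(2·2m) = (3/2)/m.
So |(-4m + 1)/(2m + 1) + 2| < ε whenever m > (3/2)/ε.
Take K = (3/2)/ε. If m > K then |(-4m + 1)/(2m + 1) + 2| ≤ (3/2)/m < ε.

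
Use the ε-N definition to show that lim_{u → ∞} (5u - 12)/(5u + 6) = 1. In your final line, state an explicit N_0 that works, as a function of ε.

N_0 = (18/5)/ε

Suppose ε > 0. We seek N_0 > 0 such that u > N_0 implies |(5u - 12)/(5u + 6) − 1| < ε.
(5u - 12)/(5u + 6) − 1 = (5(5u - 12) − 5(5u + 6)) / (5(5u + 6)) = -90/(5(5u + 6)).
For u > 0 we have 5u + 6 > 5u, so |(5u - 12)/(5u + 6) − 1| = 90/(5(5u + 6)) < 90/(5·5u) = (18/5)/u.
Thus |(5u - 12)/(5u + 6) − 1| < ε whenever u > (18/5)/ε.
Take N_0 = (18/5)/ε. If u > N_0 then |(5u - 12)/(5u + 6) − 1| < (18/5)/u < ε.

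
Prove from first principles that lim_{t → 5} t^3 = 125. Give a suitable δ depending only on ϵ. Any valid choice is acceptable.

Let ϵ > 0 be given. We seek δ > 0 with 0 < |t − 5| < δ ⇒ |t^3 − 125| < ϵ.
Factor: t^3 − 125 = (t − 5)(t^2 + 5t + 25), so |t^3 − 125| = |t − 5|·|t^2 + 5t + 25|.
Impose δ ≤ 1 so that |t| < 6; then |t^2 + 5t + 25| ≤ 91.
Hence |t^3 − 125| ≤ 91|t − 5|, which is < ϵ once |t − 5| < ϵ/91.
Take δ = min(1, ϵ/91). If 0 < |t − 5| < δ then both bounds hold and |t^3 − 125| ≤ 91|t − 5| < 91·(ϵ/91) = ϵ.

δ = min(1, ϵ/91)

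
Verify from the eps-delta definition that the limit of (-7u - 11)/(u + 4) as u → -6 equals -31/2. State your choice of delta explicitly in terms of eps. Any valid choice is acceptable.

delta = min(1, (2/17)eps)

Suppose eps > 0. We want delta > 0 with 0 < |u + 6| < delta ⇒ |(-7u - 11)/(u + 4) + 31/2| < eps.
Combining over a common denominator, (-7u - 11)/(u + 4) + 31/2 = [(-7u - 11)·(-2) − 31·(u + 4)] / [(-2)·(u + 4)] = -17(u + 6) / ((-2)(u + 4)).
So |(-7u - 11)/(u + 4) + 31/2| = 17|u + 6| / (2·|u + 4|).
Restrict delta ≤ 1. Then |u + 6| < 1 gives |u + 4| = |(u + 6) + (-2)| ≥ 2 − 1 = 1.
Hence |(-7u - 11)/(u + 4) + 31/2| < 17|u + 6|/(2·1) = (17/2)|u + 6|, which is < eps once |u + 6| < (2/17)eps.
Take delta = min(1, (2/17)eps). Then 0 < |u + 6| < delta forces both bounds, so |(-7u - 11)/(u + 4) + 31/2| < eps.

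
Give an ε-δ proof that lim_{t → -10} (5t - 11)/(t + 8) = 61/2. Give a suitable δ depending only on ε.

δ = min(1, (2/51)ε)

Fix ε > 0. We want δ > 0 with 0 < |t + 10| < δ ⇒ |(5t - 11)/(t + 8) − (61/2)| < ε.
Combining over a common denominator, (5t - 11)/(t + 8) − (61/2) = [(5t - 11)·(-2) − (-61)·(t + 8)] / [(-2)·(t + 8)] = 51(t + 10) / ((-2)(t + 8)).
So |(5t - 11)/(t + 8) − (61/2)| = 51|t + 10| / (2·|t + 8|).
Restrict δ ≤ 1. Then |t + 10| < 1 gives |t + 8| = |(t + 10) + (-2)| ≥ 2 − 1 = 1.
Hence |(5t - 11)/(t + 8) − (61/2)| < 51|t + 10|/(2·1) = (51/2)|t + 10|, which is < ε once |t + 10| < (2/51)ε.
Take δ = min(1, (2/51)ε). Then 0 < |t + 10| < δ forces both bounds, so |(5t - 11)/(t + 8) − (61/2)| < ε.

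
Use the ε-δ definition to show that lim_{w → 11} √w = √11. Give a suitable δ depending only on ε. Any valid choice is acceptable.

Let ε > 0 be given. We want δ > 0 such that 0 < |w − 11| < δ implies |√w − √11| < ε.
Rationalise: √w − √11 = (w − 11)/(√w + √11), so |√w − √11| = |w − 11|/(√w + √11).
Restrict δ ≤ 11 so that |w − 11| < 11 forces w > 0, and then √w + √11 > √11.
Hence |√w − √11| < |w − 11|/√11, which is < ε once |w − 11| < √11·ε.
Take δ = min(11, √11·ε). If 0 < |w − 11| < δ then w > 0 and |√w − √11| < |w − 11|/√11 < ε.

δ = min(11, √11·ε)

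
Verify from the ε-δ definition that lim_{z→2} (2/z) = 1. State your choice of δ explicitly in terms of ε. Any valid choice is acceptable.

Fix ε > 0. We seek δ > 0 such that 0 < |z − 2| < δ implies |2/z − 1| < ε.
|2/z − 1| = 2·|2 − z|/(2·|z|) = 2|z − 2|/(2|z|).
Require δ ≤ 1 so that |z| > 2 − 1 = 1, hence 2|z| > 2.
Then |2/z − 1| < 2|z − 2|/2, which is < ε when |z − 2| < ε.
Take δ = min(1, ε). Then 0 < |z − 2| < δ gives both |z − 2| < 1 and |z − 2| < ε, so |2/z − 1| < ε.

δ = min(1, ε)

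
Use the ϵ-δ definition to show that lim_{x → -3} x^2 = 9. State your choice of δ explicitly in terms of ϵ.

δ = min(1, ϵ/7)

Let ϵ > 0. We seek δ > 0 with 0 < |x + 3| < δ ⇒ |x^2 − 9| < ϵ.
Factor: x^2 − 9 = (x + 3)(x - 3), so |x^2 − 9| = |x + 3|·|x - 3|.
Impose δ ≤ 1 so that |x| < 4; then |x - 3| ≤ 7.
Hence |x^2 − 9| ≤ 7|x + 3|, which is < ϵ once |x + 3| < ϵ/7.
Take δ = min(1, ϵ/7). If 0 < |x + 3| < δ then both bounds hold and |x^2 − 9| ≤ 7|x + 3| < 7·(ϵ/7) = ϵ.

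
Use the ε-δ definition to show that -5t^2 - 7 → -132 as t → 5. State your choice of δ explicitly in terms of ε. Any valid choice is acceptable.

Let ε > 0. We want δ > 0 such that 0 < |t − 5| < δ implies |(-5t^2 - 7) + 132| < ε.
(-5t^2 - 7) + 132 = -5t^2 + 125 = (t − 5)(-5t - 25).
So |(-5t^2 - 7) + 132| = |t − 5|·|-5t - 25|.
Require δ ≤ 1. Then |t − 5| < 1 gives |t| < 6, and by the triangle inequality |-5t - 25| ≤ 5·6 + 25 = 55.
Hence |(-5t^2 - 7) + 132| ≤ 55|t − 5| < ε provided |t − 5| < ε/55.
Choosing δ = min(1, ε/55) ensures both conditions, hence |(-5t^2 - 7) + 132| < ε.

δ = min(1, ε/55)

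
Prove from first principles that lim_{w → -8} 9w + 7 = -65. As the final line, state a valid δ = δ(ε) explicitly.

Let ε > 0. We need δ > 0 so that 0 < |w + 8| < δ implies |(9w + 7) + 65| < ε.
Since (9w + 7) + 65 = 9(w + 8), we have |(9w + 7) + 65| = 9|w + 8|.
So 9|w + 8| < ε exactly when |w + 8| < ε/9.
Take δ = ε/9. If 0 < |w + 8| < δ then |(9w + 7) + 65| = 9|w + 8| < 9·(ε/9) = ε.

δ = ε/9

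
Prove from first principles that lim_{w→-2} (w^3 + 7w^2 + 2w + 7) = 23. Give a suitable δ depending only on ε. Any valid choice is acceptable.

δ = min(2, ε/44)

Let ε > 0. We want δ > 0 such that 0 < |w + 2| < δ implies |(w^3 + 7w^2 + 2w + 7) − 23| < ε.
(w^3 + 7w^2 + 2w + 7) − 23 = w^3 + 7w^2 + 2w - 16 = (w + 2)(w^2 + 5w - 8).
So |(w^3 + 7w^2 + 2w + 7) − 23| = |w + 2|·|w^2 + 5w - 8|.
Require δ ≤ 2. Then |w + 2| < 2 gives |w| < 4, and by the triangle inequality |w^2 + 5w - 8| ≤ 4^2 + 5·4 + 8 = 44.
Hence |(w^3 + 7w^2 + 2w + 7) − 23| ≤ 44|w + 2| < ε provided |w + 2| < ε/44.
Choosing δ = min(2, ε/44) ensures both conditions, hence |(w^3 + 7w^2 + 2w + 7) − 23| < ε.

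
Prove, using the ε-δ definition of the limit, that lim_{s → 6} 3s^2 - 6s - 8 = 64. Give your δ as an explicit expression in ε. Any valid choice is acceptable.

δ = min(1, ε/33)

Let ε > 0 be given. We want δ > 0 such that 0 < |s − 6| < δ implies |(3s^2 - 6s - 8) − 64| < ε.
(3s^2 - 6s - 8) − 64 = 3s^2 - 6s - 72 = (s − 6)(3s + 12).
So |(3s^2 - 6s - 8) − 64| = |s − 6|·|3s + 12|.
Require δ ≤ 1. Then |s − 6| < 1 gives |s| < 7, and by the triangle inequality |3s + 12| ≤ 3·7 + 12 = 33.
Hence |(3s^2 - 6s - 8) − 64| ≤ 33|s − 6| < ε provided |s − 6| < ε/33.
Choosing δ = min(1, ε/33) ensures both conditions, hence |(3s^2 - 6s - 8) − 64| < ε.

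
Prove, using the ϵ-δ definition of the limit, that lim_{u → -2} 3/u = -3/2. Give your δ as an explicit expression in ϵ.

Let ϵ > 0 be given. We seek δ > 0 such that 0 < |u + 2| < δ implies |3/u + 3/2| < ϵ.
|3/u + 3/2| = 3·|-2 − u|/(2·|u|) = 3|u + 2|/(2|u|).
Restrict δ ≤ 1. Then |u + 2| < 1 gives |u| > 1, so 2|u| > 2.
Then |3/u + 3/2| < 3|u + 2|/2, which is < ϵ when |u + 2| < (2/3)ϵ.
Take δ = min(1, (2/3)ϵ). Then 0 < |u + 2| < δ gives both |u + 2| < 1 and |u + 2| < (2/3)ϵ, so |3/u + 3/2| < ϵ.

δ = min(1, (2/3)ϵ)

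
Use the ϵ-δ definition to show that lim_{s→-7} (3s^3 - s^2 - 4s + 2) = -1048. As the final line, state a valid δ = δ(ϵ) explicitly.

Suppose ϵ > 0. We want δ > 0 such that 0 < |s + 7| < δ implies |(3s^3 - s^2 - 4s + 2) + 1048| < ϵ.
(3s^3 - s^2 - 4s + 2) + 1048 = 3s^3 - s^2 - 4s + 1050 = (s + 7)(3s^2 - 22s + 150).
So |(3s^3 - s^2 - 4s + 2) + 1048| = |s + 7|·|3s^2 - 22s + 150|.
Require δ ≤ 1. Then |s + 7| < 1 gives |s| < 8, and by the triangle inequality |3s^2 - 22s + 150| ≤ 3·8^2 + 22·8 + 150 = 518.
Hence |(3s^3 - s^2 - 4s + 2) + 1048| ≤ 518|s + 7| < ϵ provided |s + 7| < ϵ/518.
Choosing δ = min(1, ϵ/518) ensures both conditions, hence |(3s^3 - s^2 - 4s + 2) + 1048| < ϵ.

δ = min(1, ϵ/518)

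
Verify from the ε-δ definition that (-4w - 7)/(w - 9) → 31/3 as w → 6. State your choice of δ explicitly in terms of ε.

Suppose ε > 0. We want δ > 0 with 0 < |w − 6| < δ ⇒ |(-4w - 7)/(w - 9) − (31/3)| < ε.
Combining over a common denominator, (-4w - 7)/(w - 9) − (31/3) = [(-4w - 7)·(-3) − (-31)·(w - 9)] / [(-3)·(w - 9)] = 43(w − 6) / ((-3)(w - 9)).
So |(-4w - 7)/(w - 9) − (31/3)| = 43|w − 6| / (3·|w − 9|).
Restrict δ ≤ 3/2. Then |w − 6| < 3/2 gives |w − 9| = |(w − 6) + (-3)| ≥ 3 − 3/2 = 3/2.
Hence |(-4w - 7)/(w - 9) − (31/3)| < 43|w − 6|/(3·(3/2)) = (86/9)|w − 6|, which is < ε once |w − 6| < (9/86)ε.
Take δ = min(3/2, (9/86)ε). Then 0 < |w − 6| < δ forces both bounds, so |(-4w - 7)/(w - 9) − (31/3)| < ε.

δ = min(3/2, (9/86)ε)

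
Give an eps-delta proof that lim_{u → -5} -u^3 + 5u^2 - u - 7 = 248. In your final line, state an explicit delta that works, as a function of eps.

delta = min(1, eps/147)

Suppose eps > 0. We want delta > 0 such that 0 < |u + 5| < delta implies |(-u^3 + 5u^2 - u - 7) − 248| < eps.
(-u^3 + 5u^2 - u - 7) − 248 = -u^3 + 5u^2 - u - 255 = (u + 5)(-u^2 + 10u - 51).
So |(-u^3 + 5u^2 - u - 7) − 248| = |u + 5|·|-u^2 + 10u - 51|.
Require delta ≤ 1. Then |u + 5| < 1 gives |u| < 6, and by the triangle inequality |-u^2 + 10u - 51| ≤ 6^2 + 10·6 + 51 = 147.
Hence |(-u^3 + 5u^2 - u - 7) − 248| ≤ 147|u + 5| < eps provided |u + 5| < eps/147.
Choosing delta = min(1, eps/147) ensures both conditions, hence |(-u^3 + 5u^2 - u - 7) − 248| < eps.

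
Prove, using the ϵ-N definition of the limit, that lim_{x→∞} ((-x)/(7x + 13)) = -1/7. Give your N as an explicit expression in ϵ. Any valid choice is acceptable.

Fix ϵ > 0. We seek N > 0 such that x > N implies |(-x)/(7x + 13) + 1/7| < ϵ.
(-x)/(7x + 13) + 1/7 = (7(-x) − (-1)(7x + 13)) / (7(7x + 13)) = 13/(7(7x + 13)).
For x > 0 we have 7x + 13 > 7x, so |(-x)/(7x + 13) + 1/7| = 13/(7(7x + 13)) < 13/(7·7x) = (13/49)/x.
Thus |(-x)/(7x + 13) + 1/7| < ϵ whenever x > (13/49)/ϵ.
Take N = (13/49)/ϵ. If x > N then |(-x)/(7x + 13) + 1/7| < (13/49)/x < ϵ.

N = (13/49)/ϵ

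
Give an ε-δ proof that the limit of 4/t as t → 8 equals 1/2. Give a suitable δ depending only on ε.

Suppose ε > 0. We seek δ > 0 such that 0 < |t − 8| < δ implies |4/t − (1/2)| < ε.
|4/t − (1/2)| = 4·|8 − t|/(8·|t|) = 4|t − 8|/(8|t|).
Restrict δ ≤ 4. Then |t − 8| < 4 gives |t| > 4, so 8|t| > 32.
Then |4/t − (1/2)| < 4|t − 8|/32, which is < ε when |t − 8| < 8ε.
Take δ = min(4, 8ε). Then 0 < |t − 8| < δ gives both |t − 8| < 4 and |t − 8| < 8ε, so |4/t − (1/2)| < ε.

δ = min(4, 8ε)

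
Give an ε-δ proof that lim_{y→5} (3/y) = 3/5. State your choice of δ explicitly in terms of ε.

Fix ε > 0. We seek δ > 0 such that 0 < |y − 5| < δ implies |3/y − (3/5)| < ε.
|3/y − (3/5)| = 3·|5 − y|/(5·|y|) = 3|y − 5|/(5|y|).
Restrict δ ≤ 5/2. Then |y − 5| < 5/2 gives |y| > 5/2, so 5|y| > 25/2.
Then |3/y − (3/5)| < 3|y − 5|/(25/2), which is < ε when |y − 5| < (25/6)ε.
Take δ = min(5/2, (25/6)ε). Then 0 < |y − 5| < δ gives both |y − 5| < 5/2 and |y − 5| < (25/6)ε, so |3/y − (3/5)| < ε.

δ = min(5/2, (25/6)ε)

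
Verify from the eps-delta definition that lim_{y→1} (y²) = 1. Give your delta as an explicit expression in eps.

delta = min(2, eps/4)

Let eps > 0 be given. We seek delta > 0 with 0 < |y − 1| < delta ⇒ |y² − 1| < eps.
Factor: y² − 1 = (y − 1)(y + 1), so |y² − 1| = |y − 1|·|y + 1|.
Restrict delta ≤ 2. Then |y − 1| < 2 gives |y| < 3, so by the triangle inequality |y + 1| ≤ 3 + 1 = 4.
Hence |y² − 1| ≤ 4|y − 1|, which is < eps once |y − 1| < eps/4.
Take delta = min(2, eps/4). If 0 < |y − 1| < delta then both bounds hold and |y² − 1| ≤ 4|y − 1| < 4·(eps/4) = eps.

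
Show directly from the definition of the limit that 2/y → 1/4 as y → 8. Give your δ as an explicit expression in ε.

Let ε > 0. We seek δ > 0 such that 0 < |y − 8| < δ implies |2/y − (1/4)| < ε.
|2/y − (1/4)| = 2·|8 − y|/(8·|y|) = 2|y − 8|/(8|y|).
Restrict δ ≤ 4. Then |y − 8| < 4 gives |y| > 4, so 8|y| > 32.
Then |2/y − (1/4)| < 2|y − 8|/32, which is < ε when |y − 8| < 16ε.
Take δ = min(4, 16ε). Then 0 < |y − 8| < δ gives both |y − 8| < 4 and |y − 8| < 16ε, so |2/y − (1/4)| < ε.

δ = min(4, 16ε)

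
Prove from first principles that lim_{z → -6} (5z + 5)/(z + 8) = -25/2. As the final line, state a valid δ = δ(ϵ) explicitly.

Let ϵ > 0 be given. We want δ > 0 with 0 < |z + 6| < δ ⇒ |(5z + 5)/(z + 8) + 25/2| < ϵ.
Combining over a common denominator, (5z + 5)/(z + 8) + 25/2 = [(5z + 5)·2 − (-25)·(z + 8)] / [2·(z + 8)] = 35(z + 6) / (2(z + 8)).
So |(5z + 5)/(z + 8) + 25/2| = 35|z + 6| / (2·|z + 8|).
Restrict δ ≤ 1. Then |z + 6| < 1 gives |z + 8| = |(z + 6) + 2| ≥ 2 − 1 = 1.
Hence |(5z + 5)/(z + 8) + 25/2| < 35|z + 6|/(2·1) = (35/2)|z + 6|, which is < ϵ once |z + 6| < (2/35)ϵ.
Take δ = min(1, (2/35)ϵ). Then 0 < |z + 6| < δ forces both bounds, so |(5z + 5)/(z + 8) + 25/2| < ϵ.

δ = min(1, (2/35)ϵ)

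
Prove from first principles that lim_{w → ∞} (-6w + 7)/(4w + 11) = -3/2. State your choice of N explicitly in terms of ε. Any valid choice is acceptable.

N = (47/8)/ε

Let ε > 0. We seek N > 0 such that w > N implies |(-6w + 7)/(4w + 11) + 3/2| < ε.
(-6w + 7)/(4w + 11) + 3/2 = (4(-6w + 7) − (-6)(4w + 11)) / (4(4w + 11)) = 94/(4(4w + 11)).
For w > 0 we have 4w + 11 > 4w, so |(-6w + 7)/(4w + 11) + 3/2| = 94/(4(4w + 11)) < 94/(4·4w) = (47/8)/w.
Thus |(-6w + 7)/(4w + 11) + 3/2| < ε whenever w > (47/8)/ε.
Take N = (47/8)/ε. If w > N then |(-6w + 7)/(4w + 11) + 3/2| < (47/8)/w < ε.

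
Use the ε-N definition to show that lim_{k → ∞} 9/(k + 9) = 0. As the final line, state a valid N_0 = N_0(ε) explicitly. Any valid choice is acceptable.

N_0 = 9/ε

Suppose ε > 0. For k ≥ 1, |9/(k + 9) − 0| = 9/(k + 9) ≤ 9/k.
We need 9/k < ε, i.e. k > 9/ε.
Take N_0 = 9/ε. If k > N_0 then |9/(k + 9)| ≤ 9/k < ε.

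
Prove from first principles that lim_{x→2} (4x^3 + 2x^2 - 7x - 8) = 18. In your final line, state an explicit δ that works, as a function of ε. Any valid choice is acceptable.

Let ε > 0 be given. We want δ > 0 such that 0 < |x − 2| < δ implies |(4x^3 + 2x^2 - 7x - 8) − 18| < ε.
(4x^3 + 2x^2 - 7x - 8) − 18 = 4x^3 + 2x^2 - 7x - 26 = (x − 2)(4x^2 + 10x + 13).
So |(4x^3 + 2x^2 - 7x - 8) − 18| = |x − 2|·|4x^2 + 10x + 13|.
Require δ ≤ 1. Then |x − 2| < 1 gives |x| < 3, and by the triangle inequality |4x^2 + 10x + 13| ≤ 4·3^2 + 10·3 + 13 = 79.
Hence |(4x^3 + 2x^2 - 7x - 8) − 18| ≤ 79|x − 2| < ε provided |x − 2| < ε/79.
Take δ = min(1, ε/79). Then 0 < |x − 2| < δ gives both |x − 2| < 1 and |x − 2| < ε/79, so |(4x^3 + 2x^2 - 7x - 8) − 18| < ε.

δ = min(1, ε/79)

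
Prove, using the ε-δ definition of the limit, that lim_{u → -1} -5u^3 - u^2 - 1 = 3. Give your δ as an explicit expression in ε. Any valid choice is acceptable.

δ = min(2, ε/61)

Let ε > 0 be given. We want δ > 0 such that 0 < |u + 1| < δ implies |(-5u^3 - u^2 - 1) − 3| < ε.
(-5u^3 - u^2 - 1) − 3 = -5u^3 - u^2 - 4 = (u + 1)(-5u^2 + 4u - 4).
So |(-5u^3 - u^2 - 1) − 3| = |u + 1|·|-5u^2 + 4u - 4|.
Require δ ≤ 2. Then |u + 1| < 2 gives |u| < 3, and by the triangle inequality |-5u^2 + 4u - 4| ≤ 5·3^2 + 4·3 + 4 = 61.
Hence |(-5u^3 - u^2 - 1) − 3| ≤ 61|u + 1| < ε provided |u + 1| < ε/61.
Take δ = min(2, ε/61). Then 0 < |u + 1| < δ gives both |u + 1| < 2 and |u + 1| < ε/61, so |(-5u^3 - u^2 - 1) − 3| < ε.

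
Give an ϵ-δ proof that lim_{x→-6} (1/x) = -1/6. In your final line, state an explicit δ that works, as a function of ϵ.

δ = min(3, 18ϵ)

Suppose ϵ > 0. We seek δ > 0 such that 0 < |x + 6| < δ implies |1/x + 1/6| < ϵ.
|1/x + 1/6| = |-6 − x|/(6·|x|) = |x + 6|/(6|x|).
Require δ ≤ 3 so that |x| > 6 − 3 = 3, hence 6|x| > 18.
Then |1/x + 1/6| < |x + 6|/18, which is < ϵ when |x + 6| < 18ϵ.
Take δ = min(3, 18ϵ). Then 0 < |x + 6| < δ gives both |x + 6| < 3 and |x + 6| < 18ϵ, so |1/x + 1/6| < ϵ.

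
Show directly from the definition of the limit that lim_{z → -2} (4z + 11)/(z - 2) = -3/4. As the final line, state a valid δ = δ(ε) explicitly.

Suppose ε > 0. We want δ > 0 with 0 < |z + 2| < δ ⇒ |(4z + 11)/(z - 2) + 3/4| < ε.
Combining over a common denominator, (4z + 11)/(z - 2) + 3/4 = [(4z + 11)·(-4) − 3·(z - 2)] / [(-4)·(z - 2)] = -19(z + 2) / ((-4)(z - 2)).
So |(4z + 11)/(z - 2) + 3/4| = 19|z + 2| / (4·|z − 2|).
Restrict δ ≤ 2. Then |z + 2| < 2 gives |z − 2| = |(z + 2) + (-4)| ≥ 4 − 2 = 2.
Hence |(4z + 11)/(z - 2) + 3/4| < 19|z + 2|/(4·2) = (19/8)|z + 2|, which is < ε once |z + 2| < (8/19)ε.
Take δ = min(2, (8/19)ε). Then 0 < |z + 2| < δ forces both bounds, so |(4z + 11)/(z - 2) + 3/4| < ε.

δ = min(2, (8/19)ε)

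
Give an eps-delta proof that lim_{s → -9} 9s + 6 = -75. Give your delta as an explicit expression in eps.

Suppose eps > 0. We need delta > 0 so that 0 < |s + 9| < delta implies |(9s + 6) + 75| < eps.
|(9s + 6) + 75| = |9s + 81| = 9|s + 9|.
Thus it suffices that |s + 9| < eps/9.
Take delta = eps/9. If 0 < |s + 9| < delta then |(9s + 6) + 75| = 9|s + 9| < 9·(eps/9) = eps.

delta = eps/9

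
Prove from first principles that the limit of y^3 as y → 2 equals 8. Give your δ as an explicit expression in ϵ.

Let ϵ > 0. We seek δ > 0 with 0 < |y − 2| < δ ⇒ |y^3 − 8| < ϵ.
Factor: y^3 − 8 = (y − 2)(y^2 + 2y + 4), so |y^3 − 8| = |y − 2|·|y^2 + 2y + 4|.
Impose δ ≤ 1 so that |y| < 3; then |y^2 + 2y + 4| ≤ 19.
Hence |y^3 − 8| ≤ 19|y − 2|, which is < ϵ once |y − 2| < ϵ/19.
Take δ = min(1, ϵ/19). If 0 < |y − 2| < δ then both bounds hold and |y^3 − 8| ≤ 19|y − 2| < 19·(ϵ/19) = ϵ.

δ = min(1, ϵ/19)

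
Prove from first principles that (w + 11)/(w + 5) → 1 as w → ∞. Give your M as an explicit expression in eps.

Let eps > 0 be given. We seek M > 0 such that w > M implies |(w + 11)/(w + 5) − 1| < eps.
(w + 11)/(w + 5) − 1 = ((w + 11) − (w + 5)) / ((w + 5)) = 6/((w + 5)).
For w > 0 we have w + 5 > w, so |(w + 11)/(w + 5) − 1| = 6/((w + 5)) < 6/(w) = 6/w.
Thus |(w + 11)/(w + 5) − 1| < eps whenever w > 6/eps.
Take M = 6/eps. If w > M then |(w + 11)/(w + 5) − 1| < 6/w < eps.

M = 6/eps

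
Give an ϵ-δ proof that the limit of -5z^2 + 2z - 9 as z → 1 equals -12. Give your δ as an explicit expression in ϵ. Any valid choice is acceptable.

δ = min(1, ϵ/13)

Suppose ϵ > 0. We want δ > 0 such that 0 < |z − 1| < δ implies |(-5z^2 + 2z - 9) + 12| < ϵ.
(-5z^2 + 2z - 9) + 12 = -5z^2 + 2z + 3 = (z − 1)(-5z - 3).
So |(-5z^2 + 2z - 9) + 12| = |z − 1|·|-5z - 3|.
Assume first that |z − 1| < 1, so |z| < 2. Then |-5z - 3| ≤ 5·2 + 3 = 13.
Hence |(-5z^2 + 2z - 9) + 12| ≤ 13|z − 1| < ϵ provided |z − 1| < ϵ/13.
Take δ = min(1, ϵ/13). Then 0 < |z − 1| < δ gives both |z − 1| < 1 and |z − 1| < ϵ/13, so |(-5z^2 + 2z - 9) + 12| < ϵ.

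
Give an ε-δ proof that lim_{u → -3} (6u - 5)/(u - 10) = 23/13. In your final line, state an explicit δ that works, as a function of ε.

δ = min(13/2, (169/110)ε)

Fix ε > 0. We want δ > 0 with 0 < |u + 3| < δ ⇒ |(6u - 5)/(u - 10) − (23/13)| < ε.
Combining over a common denominator, (6u - 5)/(u - 10) − (23/13) = [(6u - 5)·(-13) − (-23)·(u - 10)] / [(-13)·(u - 10)] = -55(u + 3) / ((-13)(u - 10)).
So |(6u - 5)/(u - 10) − (23/13)| = 55|u + 3| / (13·|u − 10|).
Require δ ≤ 13/2, so |u − 10| ≥ |-13| − |u + 3| > 13 − 13/2 = 13/2.
Hence |(6u - 5)/(u - 10) − (23/13)| < 55|u + 3|/(13·(13/2)) = (110/169)|u + 3|, which is < ε once |u + 3| < (169/110)ε.
Take δ = min(13/2, (169/110)ε). Then 0 < |u + 3| < δ forces both bounds, so |(6u - 5)/(u - 10) − (23/13)| < ε.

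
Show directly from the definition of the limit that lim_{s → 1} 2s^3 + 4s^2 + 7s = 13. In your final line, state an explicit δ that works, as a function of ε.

Fix ε > 0. We want δ > 0 such that 0 < |s − 1| < δ implies |(2s^3 + 4s^2 + 7s) − 13| < ε.
(2s^3 + 4s^2 + 7s) − 13 = 2s^3 + 4s^2 + 7s - 13 = (s − 1)(2s^2 + 6s + 13).
So |(2s^3 + 4s^2 + 7s) − 13| = |s − 1|·|2s^2 + 6s + 13|.
Assume first that |s − 1| < 2, so |s| < 3. Then |2s^2 + 6s + 13| ≤ 2·3^2 + 6·3 + 13 = 49.
Hence |(2s^3 + 4s^2 + 7s) − 13| ≤ 49|s − 1| < ε provided |s − 1| < ε/49.
Take δ = min(2, ε/49). Then 0 < |s − 1| < δ gives both |s − 1| < 2 and |s − 1| < ε/49, so |(2s^3 + 4s^2 + 7s) − 13| < ε.

δ = min(2, ε/49)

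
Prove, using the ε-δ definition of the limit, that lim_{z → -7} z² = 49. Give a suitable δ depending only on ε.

Let ε > 0 be given. We seek δ > 0 with 0 < |z + 7| < δ ⇒ |z² − 49| < ε.
Factor: z² − 49 = (z + 7)(z - 7), so |z² − 49| = |z + 7|·|z - 7|.
Restrict δ ≤ 1. Then |z + 7| < 1 gives |z| < 8, so by the triangle inequality |z - 7| ≤ 8 + 7 = 15.
Hence |z² − 49| ≤ 15|z + 7|, which is < ε once |z + 7| < ε/15.
Take δ = min(1, ε/15). If 0 < |z + 7| < δ then both bounds hold and |z² − 49| ≤ 15|z + 7| < 15·(ε/15) = ε.

δ = min(1, ε/15)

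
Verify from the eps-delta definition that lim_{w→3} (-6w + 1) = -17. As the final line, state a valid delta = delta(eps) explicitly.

Let eps > 0 be given. We need delta > 0 so that 0 < |w − 3| < delta implies |(-6w + 1) + 17| < eps.
|(-6w + 1) + 17| = |-6w + 18| = 6|w − 3|.
So 6|w − 3| < eps exactly when |w − 3| < eps/6.
Take delta = eps/6. If 0 < |w − 3| < delta then |(-6w + 1) + 17| = 6|w − 3| < 6·(eps/6) = eps.

delta = eps/6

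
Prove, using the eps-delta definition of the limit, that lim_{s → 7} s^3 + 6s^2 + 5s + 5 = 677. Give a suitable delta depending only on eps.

delta = min(2, eps/294)

Let eps > 0. We want delta > 0 such that 0 < |s − 7| < delta implies |(s^3 + 6s^2 + 5s + 5) − 677| < eps.
(s^3 + 6s^2 + 5s + 5) − 677 = s^3 + 6s^2 + 5s - 672 = (s − 7)(s^2 + 13s + 96).
So |(s^3 + 6s^2 + 5s + 5) − 677| = |s − 7|·|s^2 + 13s + 96|.
Require delta ≤ 2. Then |s − 7| < 2 gives |s| < 9, and by the triangle inequality |s^2 + 13s + 96| ≤ 9^2 + 13·9 + 96 = 294.
Hence |(s^3 + 6s^2 + 5s + 5) − 677| ≤ 294|s − 7| < eps provided |s − 7| < eps/294.
Take delta = min(2, eps/294). Then 0 < |s − 7| < delta gives both |s − 7| < 2 and |s − 7| < eps/294, so |(s^3 + 6s^2 + 5s + 5) − 677| < eps.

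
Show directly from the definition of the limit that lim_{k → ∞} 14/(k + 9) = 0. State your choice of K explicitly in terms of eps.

Let eps > 0 be given. For k ≥ 1, |14/(k + 9) − 0| = 14/(k + 9) ≤ 14/k.
We need 14/k < eps, i.e. k > 14/eps.
Take K = 14/eps. If k > K then |14/(k + 9)| ≤ 14/k < eps.

K = 14/eps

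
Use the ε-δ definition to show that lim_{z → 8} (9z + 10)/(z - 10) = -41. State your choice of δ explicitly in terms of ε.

Let ε > 0 be given. We want δ > 0 with 0 < |z − 8| < δ ⇒ |(9z + 10)/(z - 10) + 41| < ε.
Combining over a common denominator, (9z + 10)/(z - 10) + 41 = [(9z + 10)·(-2) − 82·(z - 10)] / [(-2)·(z - 10)] = -100(z − 8) / ((-2)(z - 10)).
So |(9z + 10)/(z - 10) + 41| = 100|z − 8| / (2·|z − 10|).
Require δ ≤ 1, so |z − 10| ≥ |-2| − |z − 8| > 2 − 1 = 1.
Hence |(9z + 10)/(z - 10) + 41| < 100|z − 8|/(2·1) = 50|z − 8|, which is < ε once |z − 8| < (1/50)ε.
Take δ = min(1, (1/50)ε). Then 0 < |z − 8| < δ forces both bounds, so |(9z + 10)/(z - 10) + 41| < ε.

δ = min(1, (1/50)ε)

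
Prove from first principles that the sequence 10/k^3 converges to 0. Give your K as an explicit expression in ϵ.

K = (10/ϵ)^{1/3}

Let ϵ > 0 be given. For k ≥ 1, |10/k^3 − 0| = 10/k^3.
10/k^3 < ϵ ⇔ k^3 > 10/ϵ ⇔ k > (10/ϵ)^{1/3}.
Take K = (10/ϵ)^{1/3}. Then k > K implies 10/k^3 < ϵ.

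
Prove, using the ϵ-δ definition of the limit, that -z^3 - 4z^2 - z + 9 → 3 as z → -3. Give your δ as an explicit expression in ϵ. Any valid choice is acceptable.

Suppose ϵ > 0. We want δ > 0 such that 0 < |z + 3| < δ implies |(-z^3 - 4z^2 - z + 9) − 3| < ϵ.
(-z^3 - 4z^2 - z + 9) − 3 = -z^3 - 4z^2 - z + 6 = (z + 3)(-z^2 - z + 2).
So |(-z^3 - 4z^2 - z + 9) − 3| = |z + 3|·|-z^2 - z + 2|.
Assume first that |z + 3| < 1, so |z| < 4. Then |-z^2 - z + 2| ≤ 4^2 + 4 + 2 = 22.
Hence |(-z^3 - 4z^2 - z + 9) − 3| ≤ 22|z + 3| < ϵ provided |z + 3| < ϵ/22.
Choosing δ = min(1, ϵ/22) ensures both conditions, hence |(-z^3 - 4z^2 - z + 9) − 3| < ϵ.

δ = min(1, ϵ/22)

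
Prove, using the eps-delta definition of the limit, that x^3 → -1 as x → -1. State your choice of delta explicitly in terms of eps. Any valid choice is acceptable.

Let eps > 0 be given. We seek delta > 0 with 0 < |x + 1| < delta ⇒ |x^3 + 1| < eps.
Factor: x^3 + 1 = (x + 1)(x^2 - x + 1), so |x^3 + 1| = |x + 1|·|x^2 - x + 1|.
Impose delta ≤ 1 so that |x| < 2; then |x^2 - x + 1| ≤ 7.
Hence |x^3 + 1| ≤ 7|x + 1|, which is < eps once |x + 1| < eps/7.
Take delta = min(1, eps/7). If 0 < |x + 1| < delta then both bounds hold and |x^3 + 1| ≤ 7|x + 1| < 7·(eps/7) = eps.

delta = min(1, eps/7)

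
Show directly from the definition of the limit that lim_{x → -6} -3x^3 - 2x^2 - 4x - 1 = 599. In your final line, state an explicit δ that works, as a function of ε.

δ = min(2, ε/420)

Suppose ε > 0. We want δ > 0 such that 0 < |x + 6| < δ implies |(-3x^3 - 2x^2 - 4x - 1) − 599| < ε.
(-3x^3 - 2x^2 - 4x - 1) − 599 = -3x^3 - 2x^2 - 4x - 600 = (x + 6)(-3x^2 + 16x - 100).
So |(-3x^3 - 2x^2 - 4x - 1) − 599| = |x + 6|·|-3x^2 + 16x - 100|.
Assume first that |x + 6| < 2, so |x| < 8. Then |-3x^2 + 16x - 100| ≤ 3·8^2 + 16·8 + 100 = 420.
Hence |(-3x^3 - 2x^2 - 4x - 1) − 599| ≤ 420|x + 6| < ε provided |x + 6| < ε/420.
Take δ = min(2, ε/420). Then 0 < |x + 6| < δ gives both |x + 6| < 2 and |x + 6| < ε/420, so |(-3x^3 - 2x^2 - 4x - 1) − 599| < ε.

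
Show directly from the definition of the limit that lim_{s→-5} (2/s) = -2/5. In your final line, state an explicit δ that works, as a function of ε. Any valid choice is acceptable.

Fix ε > 0. We seek δ > 0 such that 0 < |s + 5| < δ implies |2/s + 2/5| < ε.
|2/s + 2/5| = 2·|-5 − s|/(5·|s|) = 2|s + 5|/(5|s|).
Require δ ≤ 5/2 so that |s| > 5 − 5/2 = 5/2, hence 5|s| > 25/2.
Then |2/s + 2/5| < 2|s + 5|/(25/2), which is < ε when |s + 5| < (25/4)ε.
Take δ = min(5/2, (25/4)ε). Then 0 < |s + 5| < δ gives both |s + 5| < 5/2 and |s + 5| < (25/4)ε, so |2/s + 2/5| < ε.

δ = min(5/2, (25/4)ε)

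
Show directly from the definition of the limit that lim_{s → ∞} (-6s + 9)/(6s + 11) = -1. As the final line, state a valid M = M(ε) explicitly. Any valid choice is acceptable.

M = (10/3)/ε

Let ε > 0. We seek M > 0 such that s > M implies |(-6s + 9)/(6s + 11) + 1| < ε.
(-6s + 9)/(6s + 11) + 1 = (6(-6s + 9) − (-6)(6s + 11)) / (6(6s + 11)) = 120/(6(6s + 11)).
For s > 0 we have 6s + 11 > 6s, so |(-6s + 9)/(6s + 11) + 1| = 120/(6(6s + 11)) < 120/(6·6s) = (10/3)/s.
Thus |(-6s + 9)/(6s + 11) + 1| < ε whenever s > (10/3)/ε.
Take M = (10/3)/ε. If s > M then |(-6s + 9)/(6s + 11) + 1| < (10/3)/s < ε.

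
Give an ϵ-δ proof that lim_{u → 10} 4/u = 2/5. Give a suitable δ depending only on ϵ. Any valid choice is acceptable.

δ = min(5, (25/2)ϵ)

Suppose ϵ > 0. We seek δ > 0 such that 0 < |u − 10| < δ implies |4/u − (2/5)| < ϵ.
|4/u − (2/5)| = 4·|10 − u|/(10·|u|) = 4|u − 10|/(10|u|).
Require δ ≤ 5 so that |u| > 10 − 5 = 5, hence 10|u| > 50.
Then |4/u − (2/5)| < 4|u − 10|/50, which is < ϵ when |u − 10| < (25/2)ϵ.
Take δ = min(5, (25/2)ϵ). Then 0 < |u − 10| < δ gives both |u − 10| < 5 and |u − 10| < (25/2)ϵ, so |4/u − (2/5)| < ϵ.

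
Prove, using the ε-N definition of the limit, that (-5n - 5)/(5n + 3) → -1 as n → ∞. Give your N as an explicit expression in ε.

N = (2/5)/ε

Let ε > 0 be given. For n ≥ 1, |(-5n - 5)/(5n + 3) + 1| = |-10|/(5(5n + 3)) = 10/(5(5n + 3)).
Since 5n + 3 ≥ 5n for n ≥ 1, this is ≤ 10/(5·5n) = (2/5)/n.
So |(-5n - 5)/(5n + 3) + 1| < ε whenever n > (2/5)/ε.
Take N = (2/5)/ε. If n > N then |(-5n - 5)/(5n + 3) + 1| ≤ (2/5)/n < ε.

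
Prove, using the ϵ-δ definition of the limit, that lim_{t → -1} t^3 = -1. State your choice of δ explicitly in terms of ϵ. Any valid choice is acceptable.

Suppose ϵ > 0. We seek δ > 0 with 0 < |t + 1| < δ ⇒ |t^3 + 1| < ϵ.
Factor: t^3 + 1 = (t + 1)(t^2 - t + 1), so |t^3 + 1| = |t + 1|·|t^2 - t + 1|.
Restrict δ ≤ 1. Then |t + 1| < 1 gives |t| < 2, so by the triangle inequality |t^2 - t + 1| ≤ 2^2 + 2 + 1 = 7.
Hence |t^3 + 1| ≤ 7|t + 1|, which is < ϵ once |t + 1| < ϵ/7.
Take δ = min(1, ϵ/7). If 0 < |t + 1| < δ then both bounds hold and |t^3 + 1| ≤ 7|t + 1| < 7·(ϵ/7) = ϵ.

δ = min(1, ϵ/7)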